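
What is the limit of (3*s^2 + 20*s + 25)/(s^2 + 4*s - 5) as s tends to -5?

Direct substitution gives 0/0, so factor. Both numerator and denominator have (s + 5) as a factor.
After cancelling, the expression reduces to (3*s + 5)/(s - 1).
Substituting s = -5 gives 5/3.

5/3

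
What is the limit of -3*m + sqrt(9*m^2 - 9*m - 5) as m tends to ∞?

-3/2

An ∞ − ∞ form. Rationalising with the conjugate, the difference becomes (-9m - 5) / (√(9*m^2 - 9*m - 5) + 3m).
For large m the denominator behaves like 2·3m, so the quotient tends to -9/6 = -3/2.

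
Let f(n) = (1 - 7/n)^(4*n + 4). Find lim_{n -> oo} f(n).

Let L be the limit and take ln: ln L = lim (4n + 4)·ln(1 - 7/n) = lim (4n + 4)·(-7/n + O(1/n²)) = -28.
Hence L = e^(-28).

e^(-28)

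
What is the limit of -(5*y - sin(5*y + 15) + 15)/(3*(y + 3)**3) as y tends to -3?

-125/18

Direct substitution gives 0/0.
Apply L'Hôpital: lim (5 - 5*cos(5*y + 15))/(-9*(y + 3)^2), still 0/0.
Apply L'Hôpital: lim (25*sin(5*y + 15))/(-18*y - 54), still 0/0.
After 3 applications of L'Hôpital's rule the quotient is (125*cos(5*y + 15))/(-18); substituting y = -3 gives -125/18.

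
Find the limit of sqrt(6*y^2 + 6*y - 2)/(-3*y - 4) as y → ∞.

-√(6)/3

For large |y|, √(6*y^2 + 6*y - 2) ≈ √6·|y| and the denominator ≈ -3y.
Since y → +∞, |y| = y, giving √6/(-3) = -√(6)/3.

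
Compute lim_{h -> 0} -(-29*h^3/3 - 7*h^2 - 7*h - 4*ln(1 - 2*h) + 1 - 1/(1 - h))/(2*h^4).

-15/2

Substitution gives 0/0; apply L'Hôpital's rule 4 times.
After differentiating numerator and denominator 4 times the quotient is (384/(2*h - 1)^4 + 24/(h - 1)^5)/(-48); at h = 0 this is -15/2.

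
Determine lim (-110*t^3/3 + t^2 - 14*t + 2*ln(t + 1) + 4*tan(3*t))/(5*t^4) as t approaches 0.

Substitution gives 0/0 (the numerator vanishes to order 4).
Expand each term to order t^4: the coefficient of t^4 in 2·ln(1 + t) is -1/2 and in 4·tan(3t) is 0.
Lower-order terms cancel with the polynomial part, so the numerator is (-1/2)·t^4 + o(t^4), and the limit is (-1/2)/(5) = -1/10.

-1/10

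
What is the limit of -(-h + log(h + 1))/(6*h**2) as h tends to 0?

Direct substitution gives 0/0.
Apply L'Hôpital: lim (-1 + 1/(h + 1))/(-12*h), still 0/0.
After 2 applications of L'Hôpital's rule the quotient is (-1/(h + 1)^2)/(-12); substituting h = 0 gives 1/12.

1/12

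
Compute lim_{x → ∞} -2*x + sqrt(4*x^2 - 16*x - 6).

-4

An ∞ − ∞ form. Rationalising with the conjugate, the difference becomes (-16x - 6) / (√(4*x^2 - 16*x - 6) + 2x).
For large x the denominator behaves like 2·2x, so the quotient tends to -16/4 = -4.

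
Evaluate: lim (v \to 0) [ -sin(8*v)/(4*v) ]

-2

Substitution gives 0/0.
Write it as (8/(-4))·sin(8v)/(8v); since sin(u)/u → 1, the limit is -2.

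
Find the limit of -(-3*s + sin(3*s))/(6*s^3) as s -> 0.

Direct substitution gives 0/0.
Apply L'Hôpital: lim (3*cos(3*s) - 3)/(-18*s^2), still 0/0.
Apply L'Hôpital: lim (-9*sin(3*s))/(-36*s), still 0/0.
After 3 applications of L'Hôpital's rule the quotient is (-27*cos(3*s))/(-36); substituting s = 0 gives 3/4.

3/4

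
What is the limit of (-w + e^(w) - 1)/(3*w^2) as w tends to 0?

1/6

Direct substitution gives 0/0.
Apply L'Hôpital: lim (e^(w) - 1)/(6*w), still 0/0.
After 2 applications of L'Hôpital's rule the quotient is (e^(w))/(6); substituting w = 0 gives 1/6.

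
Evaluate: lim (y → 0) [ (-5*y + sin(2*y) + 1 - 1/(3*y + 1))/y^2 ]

-9

Substitution gives 0/0; apply L'Hôpital's rule 2 times.
After differentiating numerator and denominator 2 times the quotient is (-4*sin(2*y) - 18/(3*y + 1)^3)/(2); at y = 0 this is -9.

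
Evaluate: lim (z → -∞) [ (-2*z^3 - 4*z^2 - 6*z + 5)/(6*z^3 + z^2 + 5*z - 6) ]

Numerator and denominator both have degree 3.
Dividing every term by z^3, all lower-order terms vanish and the limit is the ratio of leading coefficients, -2/(6) = -1/3.

-1/3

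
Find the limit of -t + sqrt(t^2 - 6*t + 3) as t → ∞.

-3

An ∞ − ∞ form. Rationalising with the conjugate, the difference becomes (-6t + 3) / (√(t^2 - 6*t + 3) + t).
For large t the denominator behaves like 2·t, so the quotient tends to -6/2 = -3.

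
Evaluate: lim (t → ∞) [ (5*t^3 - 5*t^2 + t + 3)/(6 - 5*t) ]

The numerator has higher degree (3 > 1); the quotient behaves like (5/(-5))·t^2 for large |t|.
As t → +∞ this diverges to -∞.

-∞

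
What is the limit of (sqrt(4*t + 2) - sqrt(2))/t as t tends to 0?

√(2)

A 0/0 form; rationalise with √(2 + 4t) + √2. This collapses the numerator to 4t, leaving 4/(√(2 + 4t) + √2) → 4/(2√2) = √(2).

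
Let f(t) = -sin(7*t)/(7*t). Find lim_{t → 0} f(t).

-1

Substitution gives 0/0.
Write it as (7/(-7))·sin(7t)/(7t); since sin(u)/u → 1, the limit is -1.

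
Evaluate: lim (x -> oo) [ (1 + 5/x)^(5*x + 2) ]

e^(25)

Write it as [(1 + 5/x)^x]^(5) · (1 + 5/x)^(2). The bracketed term tends to e^(5) and the second factor to 1, so the limit is e^(25).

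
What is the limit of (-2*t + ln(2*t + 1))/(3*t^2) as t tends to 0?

-2/3

Direct substitution gives 0/0.
Apply L'Hôpital: lim (-2 + 2/(2*t + 1))/(6*t), still 0/0.
After 2 applications of L'Hôpital's rule the quotient is (-4/(2*t + 1)^2)/(6); substituting t = 0 gives -2/3.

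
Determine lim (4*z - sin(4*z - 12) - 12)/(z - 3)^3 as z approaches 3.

32/3

Direct substitution gives 0/0.
Apply L'Hôpital: lim (4 - 4*cos(4*z - 12))/(3*(z - 3)^2), still 0/0.
Apply L'Hôpital: lim (16*sin(4*z - 12))/(6*z - 18), still 0/0.
After 3 applications of L'Hôpital's rule the quotient is (64*cos(4*z - 12))/(6); substituting z = 3 gives 32/3.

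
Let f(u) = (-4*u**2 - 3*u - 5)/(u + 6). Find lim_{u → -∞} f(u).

The numerator has higher degree (2 > 1); the quotient behaves like (-4/(1))·u^1 for large |u|.
As u → −∞ this diverges to ∞.

∞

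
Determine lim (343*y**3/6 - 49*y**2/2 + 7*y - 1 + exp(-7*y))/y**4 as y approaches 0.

2401/24

Direct substitution gives 0/0.
Apply L'Hôpital: lim (343*y^2/2 - 49*y + 7 - 7*e^(-7*y))/(4*y^3), still 0/0.
Apply L'Hôpital: lim (343*y - 49 + 49*e^(-7*y))/(12*y^2), still 0/0.
Apply L'Hôpital: lim (343 - 343*e^(-7*y))/(24*y), still 0/0.
After 4 applications of L'Hôpital's rule the quotient is (2401*e^(-7*y))/(24); substituting y = 0 gives 2401/24.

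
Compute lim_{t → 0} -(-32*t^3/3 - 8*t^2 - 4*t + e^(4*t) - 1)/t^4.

Direct substitution gives 0/0.
Apply L'Hôpital: lim (-32*t^2 - 16*t + 4*e^(4*t) - 4)/(-4*t^3), still 0/0.
Apply L'Hôpital: lim (-64*t + 16*e^(4*t) - 16)/(-12*t^2), still 0/0.
Apply L'Hôpital: lim (64*e^(4*t) - 64)/(-24*t), still 0/0.
After 4 applications of L'Hôpital's rule the quotient is (256*e^(4*t))/(-24); substituting t = 0 gives -32/3.

-32/3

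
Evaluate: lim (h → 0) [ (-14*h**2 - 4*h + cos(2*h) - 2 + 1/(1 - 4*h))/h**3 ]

64

Substitution gives 0/0; apply L'Hôpital's rule 3 times.
After differentiating numerator and denominator 3 times the quotient is (8*sin(2*h) + 384/(4*h - 1)^4)/(6); at h = 0 this is 64.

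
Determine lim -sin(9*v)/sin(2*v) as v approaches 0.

-9/2

Substitution gives 0/0.
Divide numerator and denominator by v: sin(9v)/v → 9 and sin(2v)/v → 2, so the limit is -1·9/2 = -9/2.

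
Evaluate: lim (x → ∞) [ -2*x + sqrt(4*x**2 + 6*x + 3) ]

This has the form ∞ − ∞. Multiply and divide by the conjugate √(4*x^2 + 6*x + 3) + 2x.
That gives (6x + 3) / (√(4*x^2 + 6*x + 3) + 2x).
Divide numerator and denominator by x: the limit is 6/(2·2) = 3/2.

3/2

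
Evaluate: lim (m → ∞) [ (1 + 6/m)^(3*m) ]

e^(18)

Write it as [(1 + 6/m)^m]^(3) · (1 + 6/m)^(0). The bracketed term tends to e^(6) and the second factor to 1, so the limit is e^(18).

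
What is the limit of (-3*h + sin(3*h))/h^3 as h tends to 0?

Direct substitution gives 0/0.
Apply L'Hôpital: lim (3*cos(3*h) - 3)/(3*h^2), still 0/0.
Apply L'Hôpital: lim (-9*sin(3*h))/(6*h), still 0/0.
After 3 applications of L'Hôpital's rule the quotient is (-27*cos(3*h))/(6); substituting h = 0 gives -9/2.

-9/2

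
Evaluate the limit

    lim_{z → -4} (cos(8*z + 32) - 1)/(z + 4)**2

Direct substitution gives 0/0.
Apply L'Hôpital: lim (-8*sin(8*z + 32))/(2*z + 8), still 0/0.
After 2 applications of L'Hôpital's rule the quotient is (-64*cos(8*z + 32))/(2); substituting z = -4 gives -32.

-32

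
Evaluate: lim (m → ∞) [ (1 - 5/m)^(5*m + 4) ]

Let L be the limit and take ln: ln L = lim (5m + 4)·ln(1 - 5/m) = lim (5m + 4)·(-5/m + O(1/m²)) = -25.
Hence L = e^(-25).

e^(-25)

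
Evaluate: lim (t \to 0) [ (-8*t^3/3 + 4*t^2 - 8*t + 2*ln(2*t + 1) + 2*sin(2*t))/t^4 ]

-8

Substitution gives 0/0 (the numerator vanishes to order 4).
Expand each term to order t^4: the coefficient of t^4 in 2·sin(2t) is 0 and in 2·ln(1 + 2t) is -8.
Lower-order terms cancel with the polynomial part, so the numerator is (-8)·t^4 + o(t^4), and the limit is (-8)/(1) = -8.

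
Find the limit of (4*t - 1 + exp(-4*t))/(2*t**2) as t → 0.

4

Direct substitution gives 0/0.
Apply L'Hôpital: lim (4 - 4*e^(-4*t))/(4*t), still 0/0.
After 2 applications of L'Hôpital's rule the quotient is (16*e^(-4*t))/(4); substituting t = 0 gives 4.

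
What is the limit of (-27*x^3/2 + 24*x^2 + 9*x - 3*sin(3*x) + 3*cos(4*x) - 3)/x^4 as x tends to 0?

32

Substitution gives 0/0 (the numerator vanishes to order 4).
Expand each term to order x^4: the coefficient of x^4 in -3·sin(3x) is 0 and in 3·cos(4x) is 32.
Lower-order terms cancel with the polynomial part, so the numerator is (32)·x^4 + o(x^4), and the limit is (32)/(1) = 32.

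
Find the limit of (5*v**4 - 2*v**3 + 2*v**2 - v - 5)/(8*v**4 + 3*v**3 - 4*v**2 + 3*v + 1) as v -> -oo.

Numerator and denominator both have degree 4.
Dividing every term by v^4, all lower-order terms vanish and the limit is the ratio of leading coefficients, 5/(8) = 5/8.

5/8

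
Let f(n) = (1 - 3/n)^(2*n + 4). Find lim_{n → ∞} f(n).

e^(-6)

Let L be the limit and take ln: ln L = lim (2n + 4)·ln(1 - 3/n) = lim (2n + 4)·(-3/n + O(1/n²)) = -6.
Hence L = e^(-6).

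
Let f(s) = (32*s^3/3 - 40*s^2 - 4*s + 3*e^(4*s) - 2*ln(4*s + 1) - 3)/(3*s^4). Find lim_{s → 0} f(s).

160/3

Substitution gives 0/0; apply L'Hôpital's rule 4 times.
After differentiating numerator and denominator 4 times the quotient is (768*e^(4*s) + 3072/(4*s + 1)^4)/(72); at s = 0 this is 160/3.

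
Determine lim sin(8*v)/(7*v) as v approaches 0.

Substitution gives 0/0.
Write it as (8/7)·sin(8v)/(8v); since sin(u)/u → 1, the limit is 8/7.

8/7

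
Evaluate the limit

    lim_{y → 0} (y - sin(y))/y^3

1/6

Direct substitution gives 0/0.
Apply L'Hôpital: lim (1 - cos(y))/(3*y^2), still 0/0.
Apply L'Hôpital: lim (sin(y))/(6*y), still 0/0.
After 3 applications of L'Hôpital's rule the quotient is (cos(y))/(6); substituting y = 0 gives 1/6.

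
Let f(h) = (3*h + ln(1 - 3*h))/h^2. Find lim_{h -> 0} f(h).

-9/2

Direct substitution gives 0/0.
Apply L'Hôpital: lim (3 - 3/(1 - 3*h))/(2*h), still 0/0.
After 2 applications of L'Hôpital's rule the quotient is (-9/(1 - 3*h)^2)/(2); substituting h = 0 gives -9/2.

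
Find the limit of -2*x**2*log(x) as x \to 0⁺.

This is a 0·(−∞) form. Rewrite as -2·ln(x) / x^(−2) and apply L'Hôpital:
the derivative quotient is -2·(1/x) / (−2·x^(−3)) = (2/2)·x^2 → 0.

0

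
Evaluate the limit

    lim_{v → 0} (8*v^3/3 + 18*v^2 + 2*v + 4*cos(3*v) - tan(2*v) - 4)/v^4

Substitution gives 0/0; apply L'Hôpital's rule 4 times.
After differentiating numerator and denominator 4 times the quotient is (324*cos(3*v) - 384*tan(2*v)^5 - 640*tan(2*v)^3 - 256*tan(2*v))/(24); at v = 0 this is 27/2.

27/2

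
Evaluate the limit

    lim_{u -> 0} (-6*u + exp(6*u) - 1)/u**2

Direct substitution gives 0/0.
Apply L'Hôpital: lim (6*e^(6*u) - 6)/(2*u), still 0/0.
After 2 applications of L'Hôpital's rule the quotient is (36*e^(6*u))/(2); substituting u = 0 gives 18.

18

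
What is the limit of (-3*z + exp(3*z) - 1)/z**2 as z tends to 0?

Direct substitution gives 0/0.
Apply L'Hôpital: lim (3*e^(3*z) - 3)/(2*z), still 0/0.
After 2 applications of L'Hôpital's rule the quotient is (9*e^(3*z))/(2); substituting z = 0 gives 9/2.

9/2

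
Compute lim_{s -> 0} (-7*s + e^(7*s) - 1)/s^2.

Direct substitution gives 0/0.
Apply L'Hôpital: lim (7*e^(7*s) - 7)/(2*s), still 0/0.
After 2 applications of L'Hôpital's rule the quotient is (49*e^(7*s))/(2); substituting s = 0 gives 49/2.

49/2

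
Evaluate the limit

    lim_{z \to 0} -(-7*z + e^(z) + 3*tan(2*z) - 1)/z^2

-1/2

Substitution gives 0/0; apply L'Hôpital's rule 2 times.
After differentiating numerator and denominator 2 times the quotient is (e^(z) + 24*tan(2*z)/cos(2*z)^2)/(-2); at z = 0 this is -1/2.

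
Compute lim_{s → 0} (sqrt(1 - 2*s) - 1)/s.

Substitution gives 0/0. Multiply numerator and denominator by the conjugate √(1 - 2s) + √1.
The numerator becomes (1 - 2s) − 1 = -2s, so the expression simplifies to -2/(√(1 - 2s) + √1).
Letting s → 0 gives -2/(2√1) = -1.

-1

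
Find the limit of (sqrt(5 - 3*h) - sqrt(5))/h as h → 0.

-3*√(5)/10

A 0/0 form; rationalise with √(5 - 3h) + √5. This collapses the numerator to -3h, leaving -3/(√(5 - 3h) + √5) → -3/(2√5) = -3*√(5)/10.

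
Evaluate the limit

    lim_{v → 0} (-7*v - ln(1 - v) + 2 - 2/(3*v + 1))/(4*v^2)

Substitution gives 0/0 (the numerator vanishes to order 2).
Expand each term to order v^2: the coefficient of v^2 in -2·1/(1 + 3v) is -18 and in −ln(1 - v) is 1/2.
Lower-order terms cancel with the polynomial part, so the numerator is (-35/2)·v^2 + o(v^2), and the limit is (-35/2)/(4) = -35/8.

-35/8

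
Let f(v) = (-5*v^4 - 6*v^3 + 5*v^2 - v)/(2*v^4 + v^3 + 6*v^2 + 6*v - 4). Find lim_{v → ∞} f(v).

Numerator and denominator both have degree 4.
Dividing every term by v^4, all lower-order terms vanish and the limit is the ratio of leading coefficients, -5/(2) = -5/2.

-5/2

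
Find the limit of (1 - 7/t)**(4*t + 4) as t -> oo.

e^(-28)

The base → 1 and the exponent → ∞: a 1^∞ form.
Take logarithms: (4t + 4)·ln(1 - 7/t). Since ln(1+u) ~ u for small u, this behaves like (4t)·(-7/t) → -28.
So the limit is e^(-28).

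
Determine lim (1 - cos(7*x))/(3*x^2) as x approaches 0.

49/6

Substitution gives 0/0.
Use (1 − cos u)/u² → 1/2 with u = 7x: the limit is 7²/(2·3) = 49/6.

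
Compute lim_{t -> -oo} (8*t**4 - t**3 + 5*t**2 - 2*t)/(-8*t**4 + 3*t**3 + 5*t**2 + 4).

Numerator and denominator both have degree 4.
Dividing every term by t^4, all lower-order terms vanish and the limit is the ratio of leading coefficients, 8/(-8) = -1.

-1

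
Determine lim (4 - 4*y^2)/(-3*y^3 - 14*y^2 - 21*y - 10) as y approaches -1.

At y = -1 both the top and bottom vanish — a removable singularity. Factoring out (y + 1) from each leaves (4 - 4*y)/(-3*y^2 - 11*y - 10), which at y = -1 equals -4.

-4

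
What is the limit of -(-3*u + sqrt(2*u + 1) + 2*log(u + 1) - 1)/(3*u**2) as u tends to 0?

1/2

Substitution gives 0/0; apply L'Hôpital's rule 2 times.
After differentiating numerator and denominator 2 times the quotient is (-1/(2*u + 1)^(3/2) - 2/(u + 1)^2)/(-6); at u = 0 this is 1/2.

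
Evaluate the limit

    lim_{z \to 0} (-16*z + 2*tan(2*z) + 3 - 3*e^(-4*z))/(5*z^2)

-24/5

Substitution gives 0/0; apply L'Hôpital's rule 2 times.
After differentiating numerator and denominator 2 times the quotient is (16*tan(2*z)/cos(2*z)^2 - 48*e^(-4*z))/(10); at z = 0 this is -24/5.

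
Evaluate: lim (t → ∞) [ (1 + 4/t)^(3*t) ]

e^(12)

The base → 1 and the exponent → ∞: a 1^∞ form.
Take logarithms: (3t)·ln(1 + 4/t). Since ln(1+u) ~ u for small u, this behaves like (3t)·(4/t) → 12.
So the limit is e^(12).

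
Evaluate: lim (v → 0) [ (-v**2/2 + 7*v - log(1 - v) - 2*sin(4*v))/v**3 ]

65/3

Substitution gives 0/0; apply L'Hôpital's rule 3 times.
After differentiating numerator and denominator 3 times the quotient is (128*cos(4*v) - 2/(v - 1)^3)/(6); at v = 0 this is 65/3.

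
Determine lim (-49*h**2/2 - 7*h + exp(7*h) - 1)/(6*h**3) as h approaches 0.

Direct substitution gives 0/0.
Apply L'Hôpital: lim (-49*h + 7*e^(7*h) - 7)/(18*h^2), still 0/0.
Apply L'Hôpital: lim (49*e^(7*h) - 49)/(36*h), still 0/0.
After 3 applications of L'Hôpital's rule the quotient is (343*e^(7*h))/(36); substituting h = 0 gives 343/36.

343/36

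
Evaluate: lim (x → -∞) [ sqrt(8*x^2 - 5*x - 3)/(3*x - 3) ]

-2*√(2)/3

For large |x|, √(8*x^2 - 5*x - 3) ≈ √8·|x| and the denominator ≈ 3x.
Since x → −∞, |x| = −x, giving −√8/(3) = -2*√(2)/3.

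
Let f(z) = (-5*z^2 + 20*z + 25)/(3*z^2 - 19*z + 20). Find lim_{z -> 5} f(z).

-30/11

At z = 5 both the top and bottom vanish — a removable singularity. Factoring out (z - 5) from each leaves (-5*z - 5)/(3*z - 4), which at z = 5 equals -30/11.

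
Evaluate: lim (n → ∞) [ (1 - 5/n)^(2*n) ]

The base → 1 and the exponent → ∞: a 1^∞ form.
Take logarithms: (2n)·ln(1 - 5/n). Since ln(1+u) ~ u for small u, this behaves like (2n)·(-5/n) → -10.
So the limit is e^(-10).

e^(-10)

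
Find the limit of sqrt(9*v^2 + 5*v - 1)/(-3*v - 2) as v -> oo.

For large |v|, √(9*v^2 + 5*v - 1) ≈ √9·|v| and the denominator ≈ -3v.
Since v → +∞, |v| = v, giving √9/(-3) = -1.

-1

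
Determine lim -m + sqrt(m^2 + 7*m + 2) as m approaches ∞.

7/2

This has the form ∞ − ∞. Multiply and divide by the conjugate √(m^2 + 7*m + 2) + m.
That gives (7m + 2) / (√(m^2 + 7*m + 2) + m).
Divide numerator and denominator by m: the limit is 7/(2·1) = 7/2.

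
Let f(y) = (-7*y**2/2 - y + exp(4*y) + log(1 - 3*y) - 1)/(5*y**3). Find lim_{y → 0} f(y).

1/3

Substitution gives 0/0; apply L'Hôpital's rule 3 times.
After differentiating numerator and denominator 3 times the quotient is (64*e^(4*y) + 54/(3*y - 1)^3)/(30); at y = 0 this is 1/3.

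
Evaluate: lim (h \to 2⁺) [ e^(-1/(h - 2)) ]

As h → 2⁺, -1/(h - 2) → −∞, so e^(-1/(h - 2)) → 0.

0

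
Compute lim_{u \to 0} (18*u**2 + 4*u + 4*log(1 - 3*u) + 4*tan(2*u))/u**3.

-76/3

Substitution gives 0/0; apply L'Hôpital's rule 3 times.
After differentiating numerator and denominator 3 times the quotient is (192*tan(2*u)^2/cos(2*u)^2 + 64/cos(2*u)^2 + 216/(3*u - 1)^3)/(6); at u = 0 this is -76/3.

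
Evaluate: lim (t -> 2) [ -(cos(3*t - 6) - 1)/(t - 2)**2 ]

Direct substitution gives 0/0.
Apply L'Hôpital: lim (-3*sin(3*t - 6))/(4 - 2*t), still 0/0.
After 2 applications of L'Hôpital's rule the quotient is (-9*cos(3*t - 6))/(-2); substituting t = 2 gives 9/2.

9/2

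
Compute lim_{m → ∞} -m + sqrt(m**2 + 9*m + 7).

This has the form ∞ − ∞. Multiply and divide by the conjugate √(m^2 + 9*m + 7) + m.
That gives (9m + 7) / (√(m^2 + 9*m + 7) + m).
Divide numerator and denominator by m: the limit is 9/(2·1) = 9/2.

9/2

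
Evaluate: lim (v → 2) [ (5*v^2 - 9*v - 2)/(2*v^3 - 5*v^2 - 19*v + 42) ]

Since v = 2 makes numerator and denominator zero, (v - 2) divides both.
Cancelling it gives (5*v + 1)/(2*v^2 - v - 21); now plug in v = 2 to get -11/15.

-11/15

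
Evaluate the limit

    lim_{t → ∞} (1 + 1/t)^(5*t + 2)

e^(5)

Write it as [(1 + 1/t)^t]^(5) · (1 + 1/t)^(2). The bracketed term tends to e^(1) and the second factor to 1, so the limit is e^(5).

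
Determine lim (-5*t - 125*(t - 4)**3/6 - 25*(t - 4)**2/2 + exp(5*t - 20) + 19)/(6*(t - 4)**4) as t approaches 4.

625/144

Direct substitution gives 0/0.
Apply L'Hôpital: lim (-25*t - 125*(t - 4)^2/2 + 5*e^(5*t - 20) + 95)/(24*(t - 4)^3), still 0/0.
Apply L'Hôpital: lim (-125*t + 25*e^(5*t - 20) + 475)/(72*(t - 4)^2), still 0/0.
Apply L'Hôpital: lim (125*e^(5*t - 20) - 125)/(144*t - 576), still 0/0.
After 4 applications of L'Hôpital's rule the quotient is (625*e^(5*t - 20))/(144); substituting t = 4 gives 625/144.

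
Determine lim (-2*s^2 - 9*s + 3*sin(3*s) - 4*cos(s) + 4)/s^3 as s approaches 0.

Substitution gives 0/0 (the numerator vanishes to order 3).
Expand each term to order s^3: the coefficient of s^3 in 3·sin(3s) is -27/2 and in -4·cos(s) is 0.
Lower-order terms cancel with the polynomial part, so the numerator is (-27/2)·s^3 + o(s^3), and the limit is (-27/2)/(1) = -27/2.

-27/2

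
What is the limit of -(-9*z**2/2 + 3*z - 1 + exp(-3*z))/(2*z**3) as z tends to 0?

9/4

Direct substitution gives 0/0.
Apply L'Hôpital: lim (-9*z + 3 - 3*e^(-3*z))/(-6*z^2), still 0/0.
Apply L'Hôpital: lim (-9 + 9*e^(-3*z))/(-12*z), still 0/0.
After 3 applications of L'Hôpital's rule the quotient is (-27*e^(-3*z))/(-12); substituting z = 0 gives 9/4.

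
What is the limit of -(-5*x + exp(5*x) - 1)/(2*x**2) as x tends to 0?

Direct substitution gives 0/0.
Apply L'Hôpital: lim (5*e^(5*x) - 5)/(-4*x), still 0/0.
After 2 applications of L'Hôpital's rule the quotient is (25*e^(5*x))/(-4); substituting x = 0 gives -25/4.

-25/4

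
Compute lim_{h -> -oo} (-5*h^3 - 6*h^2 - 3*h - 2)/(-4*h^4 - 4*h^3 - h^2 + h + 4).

The denominator has degree 4 and the numerator degree 3. Dividing numerator and denominator by h^4 sends every term to 0 except the leading denominator term, so the limit is 0.

0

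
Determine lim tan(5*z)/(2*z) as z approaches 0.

Substitution gives 0/0.
Since tan(u)/u → 1 as u → 0, tan(5z)/(5z) → 1 and the limit is 5/2.

5/2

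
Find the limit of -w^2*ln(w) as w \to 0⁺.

0

This is a 0·(−∞) form. Rewrite as -1·ln(w) / w^(−2) and apply L'Hôpital:
the derivative quotient is -1·(1/w) / (−2·w^(−3)) = (1/2)·w^2 → 0.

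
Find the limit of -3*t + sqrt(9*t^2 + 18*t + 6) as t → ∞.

3

An ∞ − ∞ form. Rationalising with the conjugate, the difference becomes (18t + 6) / (√(9*t^2 + 18*t + 6) + 3t).
For large t the denominator behaves like 2·3t, so the quotient tends to 18/6 = 3.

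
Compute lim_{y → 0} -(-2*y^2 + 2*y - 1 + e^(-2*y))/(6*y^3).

2/9

Direct substitution gives 0/0.
Apply L'Hôpital: lim (-4*y + 2 - 2*e^(-2*y))/(-18*y^2), still 0/0.
Apply L'Hôpital: lim (-4 + 4*e^(-2*y))/(-36*y), still 0/0.
After 3 applications of L'Hôpital's rule the quotient is (-8*e^(-2*y))/(-36); substituting y = 0 gives 2/9.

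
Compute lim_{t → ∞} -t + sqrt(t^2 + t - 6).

This has the form ∞ − ∞. Multiply and divide by the conjugate √(t^2 + t - 6) + t.
That gives (t - 6) / (√(t^2 + t - 6) + t).
Divide numerator and denominator by t: the limit is 1/(2·1) = 1/2.

1/2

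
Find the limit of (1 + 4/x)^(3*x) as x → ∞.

e^(12)

The base → 1 and the exponent → ∞: a 1^∞ form.
Take logarithms: (3x)·ln(1 + 4/x). Since ln(1+u) ~ u for small u, this behaves like (3x)·(4/x) → 12.
So the limit is e^(12).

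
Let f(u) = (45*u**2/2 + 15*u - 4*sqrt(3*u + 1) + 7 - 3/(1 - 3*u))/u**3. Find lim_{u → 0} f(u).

-351/4

Substitution gives 0/0; apply L'Hôpital's rule 3 times.
After differentiating numerator and denominator 3 times the quotient is (-81/(2*(3*u + 1)^(5/2)) - 486/(3*u - 1)^4)/(6); at u = 0 this is -351/4.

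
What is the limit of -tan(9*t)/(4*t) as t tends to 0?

Substitution gives 0/0.
Since tan(u)/u → 1 as u → 0, tan(9t)/(9t) → 1 and the limit is 9/(-4) = -9/4.

-9/4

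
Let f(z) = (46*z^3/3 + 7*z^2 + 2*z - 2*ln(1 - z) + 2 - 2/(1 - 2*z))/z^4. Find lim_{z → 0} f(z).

-63/2

Substitution gives 0/0 (the numerator vanishes to order 4).
Expand each term to order z^4: the coefficient of z^4 in -2·1/(1 - 2z) is -32 and in -2·ln(1 - z) is 1/2.
Lower-order terms cancel with the polynomial part, so the numerator is (-63/2)·z^4 + o(z^4), and the limit is (-63/2)/(1) = -63/2.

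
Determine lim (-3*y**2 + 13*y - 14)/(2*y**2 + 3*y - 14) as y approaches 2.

1/11

Direct substitution gives 0/0, so factor. Both numerator and denominator have (y - 2) as a factor.
After cancelling, the expression reduces to (7 - 3*y)/(2*y + 7).
Substituting y = 2 gives 1/11.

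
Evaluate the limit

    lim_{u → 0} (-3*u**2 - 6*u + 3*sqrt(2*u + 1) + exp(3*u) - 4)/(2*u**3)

3

Substitution gives 0/0 (the numerator vanishes to order 3).
Expand each term to order u^3: the coefficient of u^3 in e^(3u) is 9/2 and in 3·√(1 + 2u) is 3/2.
Lower-order terms cancel with the polynomial part, so the numerator is (6)·u^3 + o(u^3), and the limit is (6)/(2) = 3.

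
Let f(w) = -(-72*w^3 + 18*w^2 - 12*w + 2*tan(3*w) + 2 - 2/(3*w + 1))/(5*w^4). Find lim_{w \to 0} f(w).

Substitution gives 0/0 (the numerator vanishes to order 4).
Expand each term to order w^4: the coefficient of w^4 in 2·tan(3w) is 0 and in -2·1/(1 + 3w) is -162.
Lower-order terms cancel with the polynomial part, so the numerator is (-162)·w^4 + o(w^4), and the limit is (-162)/(-5) = 162/5.

162/5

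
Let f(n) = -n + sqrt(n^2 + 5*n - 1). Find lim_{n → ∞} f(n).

5/2

An ∞ − ∞ form. Rationalising with the conjugate, the difference becomes (5n - 1) / (√(n^2 + 5*n - 1) + n).
For large n the denominator behaves like 2·n, so the quotient tends to 5/2 = 5/2.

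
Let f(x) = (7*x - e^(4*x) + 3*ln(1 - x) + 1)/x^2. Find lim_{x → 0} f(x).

-19/2

Substitution gives 0/0; apply L'Hôpital's rule 2 times.
After differentiating numerator and denominator 2 times the quotient is (-16*e^(4*x) - 3/(x - 1)^2)/(2); at x = 0 this is -19/2.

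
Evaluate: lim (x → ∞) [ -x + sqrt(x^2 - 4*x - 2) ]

An ∞ − ∞ form. Rationalising with the conjugate, the difference becomes (-4x - 2) / (√(x^2 - 4*x - 2) + x).
For large x the denominator behaves like 2·x, so the quotient tends to -4/2 = -2.

-2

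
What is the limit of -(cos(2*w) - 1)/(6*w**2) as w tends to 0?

1/3

Direct substitution gives 0/0.
Apply L'Hôpital: lim (-2*sin(2*w))/(-12*w), still 0/0.
After 2 applications of L'Hôpital's rule the quotient is (-4*cos(2*w))/(-12); substituting w = 0 gives 1/3.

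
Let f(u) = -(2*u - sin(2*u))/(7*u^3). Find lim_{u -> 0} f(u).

-4/21

Direct substitution gives 0/0.
Apply L'Hôpital: lim (2 - 2*cos(2*u))/(-21*u^2), still 0/0.
Apply L'Hôpital: lim (4*sin(2*u))/(-42*u), still 0/0.
After 3 applications of L'Hôpital's rule the quotient is (8*cos(2*u))/(-42); substituting u = 0 gives -4/21.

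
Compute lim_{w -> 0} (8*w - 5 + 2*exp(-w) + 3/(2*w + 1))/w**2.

Substitution gives 0/0; apply L'Hôpital's rule 2 times.
After differentiating numerator and denominator 2 times the quotient is (2*e^(-w) + 24/(2*w + 1)^3)/(2); at w = 0 this is 13.

13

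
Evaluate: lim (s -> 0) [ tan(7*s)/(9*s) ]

7/9

Substitution gives 0/0.
Since tan(u)/u → 1 as u → 0, tan(7s)/(7s) → 1 and the limit is 7/9.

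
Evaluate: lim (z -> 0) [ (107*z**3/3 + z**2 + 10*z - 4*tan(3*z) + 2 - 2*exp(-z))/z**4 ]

Substitution gives 0/0 (the numerator vanishes to order 4).
Expand each term to order z^4: the coefficient of z^4 in -4·tan(3z) is 0 and in -2·e^(-z) is -1/12.
Lower-order terms cancel with the polynomial part, so the numerator is (-1/12)·z^4 + o(z^4), and the limit is (-1/12)/(1) = -1/12.

-1/12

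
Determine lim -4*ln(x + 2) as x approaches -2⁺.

∞

As x → -2⁺, x + 2 → 0⁺ and ln(x + 2) → −∞.
Multiplying by -4 gives ∞.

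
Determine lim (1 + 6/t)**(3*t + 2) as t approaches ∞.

Let L be the limit and take ln: ln L = lim (3t + 2)·ln(1 + 6/t) = lim (3t + 2)·(6/t + O(1/t²)) = 18.
Hence L = e^(18).

e^(18)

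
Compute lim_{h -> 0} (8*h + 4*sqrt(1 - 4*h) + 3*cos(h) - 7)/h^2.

Substitution gives 0/0; apply L'Hôpital's rule 2 times.
After differentiating numerator and denominator 2 times the quotient is (-3*cos(h) - 16/(1 - 4*h)^(3/2))/(2); at h = 0 this is -19/2.

-19/2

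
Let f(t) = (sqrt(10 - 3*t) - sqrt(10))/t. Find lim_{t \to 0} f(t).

-3*√(10)/20

A 0/0 form; rationalise with √(10 - 3t) + √10. This collapses the numerator to -3t, leaving -3/(√(10 - 3t) + √10) → -3/(2√10) = -3*√(10)/20.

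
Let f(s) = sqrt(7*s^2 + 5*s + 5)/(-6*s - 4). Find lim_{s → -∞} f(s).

√(7)/6

For large |s|, √(7*s^2 + 5*s + 5) ≈ √7·|s| and the denominator ≈ -6s.
Since s → −∞, |s| = −s, giving −√7/(-6) = √(7)/6.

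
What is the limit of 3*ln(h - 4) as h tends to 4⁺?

-∞

As h → 4⁺, h - 4 → 0⁺ and ln(h - 4) → −∞.
Multiplying by 3 gives -∞.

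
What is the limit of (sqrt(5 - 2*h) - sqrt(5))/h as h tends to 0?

-√(5)/5

A 0/0 form; rationalise with √(5 - 2h) + √5. This collapses the numerator to -2h, leaving -2/(√(5 - 2h) + √5) → -2/(2√5) = -√(5)/5.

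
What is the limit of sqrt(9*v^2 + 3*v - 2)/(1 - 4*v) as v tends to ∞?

For large |v|, √(9*v^2 + 3*v - 2) ≈ √9·|v| and the denominator ≈ -4v.
Since v → +∞, |v| = v, giving √9/(-4) = -3/4.

-3/4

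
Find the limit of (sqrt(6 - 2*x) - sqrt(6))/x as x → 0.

-√(6)/6

Substitution gives 0/0. Multiply numerator and denominator by the conjugate √(6 - 2x) + √6.
The numerator becomes (6 - 2x) − 6 = -2x, so the expression simplifies to -2/(√(6 - 2x) + √6).
Letting x → 0 gives -2/(2√6) = -√(6)/6.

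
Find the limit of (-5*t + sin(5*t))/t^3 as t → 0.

Direct substitution gives 0/0.
Apply L'Hôpital: lim (5*cos(5*t) - 5)/(3*t^2), still 0/0.
Apply L'Hôpital: lim (-25*sin(5*t))/(6*t), still 0/0.
After 3 applications of L'Hôpital's rule the quotient is (-125*cos(5*t))/(6); substituting t = 0 gives -125/6.

-125/6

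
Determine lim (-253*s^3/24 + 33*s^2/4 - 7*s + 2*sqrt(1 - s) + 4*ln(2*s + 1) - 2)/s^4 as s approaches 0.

Substitution gives 0/0 (the numerator vanishes to order 4).
Expand each term to order s^4: the coefficient of s^4 in 4·ln(1 + 2s) is -16 and in 2·√(1 - s) is -5/64.
Lower-order terms cancel with the polynomial part, so the numerator is (-1029/64)·s^4 + o(s^4), and the limit is (-1029/64)/(1) = -1029/64.

-1029/64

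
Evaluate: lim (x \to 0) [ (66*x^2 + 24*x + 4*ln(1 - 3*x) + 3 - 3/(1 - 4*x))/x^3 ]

-228

Substitution gives 0/0; apply L'Hôpital's rule 3 times.
After differentiating numerator and denominator 3 times the quotient is (-1152/(4*x - 1)^4 + 216/(3*x - 1)^3)/(6); at x = 0 this is -228.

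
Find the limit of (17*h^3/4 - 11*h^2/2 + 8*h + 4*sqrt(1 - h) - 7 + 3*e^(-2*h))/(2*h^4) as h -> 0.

Substitution gives 0/0 (the numerator vanishes to order 4).
Expand each term to order h^4: the coefficient of h^4 in 4·√(1 - h) is -5/32 and in 3·e^(-2h) is 2.
Lower-order terms cancel with the polynomial part, so the numerator is (59/32)·h^4 + o(h^4), and the limit is (59/32)/(2) = 59/64.

59/64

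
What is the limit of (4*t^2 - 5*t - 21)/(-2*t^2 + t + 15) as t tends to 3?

-19/11

Direct substitution gives 0/0, so factor. Both numerator and denominator have (t - 3) as a factor.
After cancelling, the expression reduces to (4*t + 7)/(-2*t - 5).
Substituting t = 3 gives -19/11.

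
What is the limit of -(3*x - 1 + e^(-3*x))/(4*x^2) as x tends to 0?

Direct substitution gives 0/0.
Apply L'Hôpital: lim (3 - 3*e^(-3*x))/(-8*x), still 0/0.
After 2 applications of L'Hôpital's rule the quotient is (9*e^(-3*x))/(-8); substituting x = 0 gives -9/8.

-9/8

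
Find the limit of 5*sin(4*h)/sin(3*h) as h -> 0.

Substitution gives 0/0.
Divide numerator and denominator by h: sin(4h)/h → 4 and sin(3h)/h → 3, so the limit is 5·4/3 = 20/3.

20/3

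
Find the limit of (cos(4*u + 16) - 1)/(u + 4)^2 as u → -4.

-8

Direct substitution gives 0/0.
Apply L'Hôpital: lim (-4*sin(4*u + 16))/(2*u + 8), still 0/0.
After 2 applications of L'Hôpital's rule the quotient is (-16*cos(4*u + 16))/(2); substituting u = -4 gives -8.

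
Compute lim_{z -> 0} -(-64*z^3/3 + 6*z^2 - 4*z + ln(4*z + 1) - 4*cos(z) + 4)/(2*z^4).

385/12

Substitution gives 0/0; apply L'Hôpital's rule 4 times.
After differentiating numerator and denominator 4 times the quotient is (-4*cos(z) - 1536/(4*z + 1)^4)/(-48); at z = 0 this is 385/12.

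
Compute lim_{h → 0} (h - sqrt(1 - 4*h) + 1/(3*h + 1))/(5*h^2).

Substitution gives 0/0 (the numerator vanishes to order 2).
Expand each term to order h^2: the coefficient of h^2 in 1/(1 + 3h) is 9 and in −√(1 - 4h) is 2.
Lower-order terms cancel with the polynomial part, so the numerator is (11)·h^2 + o(h^2), and the limit is (11)/(5) = 11/5.

11/5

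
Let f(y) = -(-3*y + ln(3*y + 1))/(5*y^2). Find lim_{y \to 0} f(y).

9/10

Direct substitution gives 0/0.
Apply L'Hôpital: lim (-3 + 3/(3*y + 1))/(-10*y), still 0/0.
After 2 applications of L'Hôpital's rule the quotient is (-9/(3*y + 1)^2)/(-10); substituting y = 0 gives 9/10.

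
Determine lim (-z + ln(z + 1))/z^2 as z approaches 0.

-1/2

Direct substitution gives 0/0.
Apply L'Hôpital: lim (-1 + 1/(z + 1))/(2*z), still 0/0.
After 2 applications of L'Hôpital's rule the quotient is (-1/(z + 1)^2)/(2); substituting z = 0 gives -1/2.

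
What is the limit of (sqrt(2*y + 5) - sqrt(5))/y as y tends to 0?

√(5)/5

Substitution gives 0/0. Multiply numerator and denominator by the conjugate √(5 + 2y) + √5.
The numerator becomes (5 + 2y) − 5 = 2y, so the expression simplifies to 2/(√(5 + 2y) + √5).
Letting y → 0 gives 2/(2√5) = √(5)/5.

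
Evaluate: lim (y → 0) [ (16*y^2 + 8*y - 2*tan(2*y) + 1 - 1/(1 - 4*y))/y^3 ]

Substitution gives 0/0; apply L'Hôpital's rule 3 times.
After differentiating numerator and denominator 3 times the quotient is (-64*tan(2*y)^2/cos(2*y)^2 - 32/cos(2*y)^4 - 384/(4*y - 1)^4)/(6); at y = 0 this is -208/3.

-208/3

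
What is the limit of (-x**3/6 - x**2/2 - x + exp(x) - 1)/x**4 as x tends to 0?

1/24

Direct substitution gives 0/0.
Apply L'Hôpital: lim (-x^2/2 - x + e^(x) - 1)/(4*x^3), still 0/0.
Apply L'Hôpital: lim (-x + e^(x) - 1)/(12*x^2), still 0/0.
Apply L'Hôpital: lim (e^(x) - 1)/(24*x), still 0/0.
After 4 applications of L'Hôpital's rule the quotient is (e^(x))/(24); substituting x = 0 gives 1/24.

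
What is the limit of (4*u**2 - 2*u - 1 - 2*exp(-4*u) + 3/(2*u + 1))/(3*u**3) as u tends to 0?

-8/9

Substitution gives 0/0 (the numerator vanishes to order 3).
Expand each term to order u^3: the coefficient of u^3 in -2·e^(-4u) is 64/3 and in 3·1/(1 + 2u) is -24.
Lower-order terms cancel with the polynomial part, so the numerator is (-8/3)·u^3 + o(u^3), and the limit is (-8/3)/(3) = -8/9.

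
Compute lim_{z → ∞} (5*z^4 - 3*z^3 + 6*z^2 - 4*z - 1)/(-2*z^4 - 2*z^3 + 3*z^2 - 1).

-5/2

Numerator and denominator both have degree 4.
Dividing every term by z^4, all lower-order terms vanish and the limit is the ratio of leading coefficients, 5/(-2) = -5/2.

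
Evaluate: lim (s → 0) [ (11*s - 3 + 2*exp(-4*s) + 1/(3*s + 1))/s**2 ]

Substitution gives 0/0 (the numerator vanishes to order 2).
Expand each term to order s^2: the coefficient of s^2 in 2·e^(-4s) is 16 and in 1/(1 + 3s) is 9.
Lower-order terms cancel with the polynomial part, so the numerator is (25)·s^2 + o(s^2), and the limit is (25)/(1) = 25.

25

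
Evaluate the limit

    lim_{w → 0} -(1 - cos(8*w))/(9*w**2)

Substitution gives 0/0.
Use (1 − cos u)/u² → 1/2 with u = 8w: the limit is 8²/(2·(-9)) = -32/9.

-32/9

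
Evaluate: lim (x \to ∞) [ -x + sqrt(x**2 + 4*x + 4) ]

An ∞ − ∞ form. Rationalising with the conjugate, the difference becomes (4x + 4) / (√(x^2 + 4*x + 4) + x).
For large x the denominator behaves like 2·x, so the quotient tends to 4/2 = 2.

2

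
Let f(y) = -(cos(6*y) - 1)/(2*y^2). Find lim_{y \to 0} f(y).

9

Direct substitution gives 0/0.
Apply L'Hôpital: lim (-6*sin(6*y))/(-4*y), still 0/0.
After 2 applications of L'Hôpital's rule the quotient is (-36*cos(6*y))/(-4); substituting y = 0 gives 9.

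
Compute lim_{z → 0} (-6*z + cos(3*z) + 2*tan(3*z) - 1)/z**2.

-9/2

Substitution gives 0/0; apply L'Hôpital's rule 2 times.
After differentiating numerator and denominator 2 times the quotient is (-9*cos(3*z) + 36*tan(3*z)/cos(3*z)^2)/(2); at z = 0 this is -9/2.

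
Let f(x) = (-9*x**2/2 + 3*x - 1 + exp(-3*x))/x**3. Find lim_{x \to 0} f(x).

Direct substitution gives 0/0.
Apply L'Hôpital: lim (-9*x + 3 - 3*e^(-3*x))/(3*x^2), still 0/0.
Apply L'Hôpital: lim (-9 + 9*e^(-3*x))/(6*x), still 0/0.
After 3 applications of L'Hôpital's rule the quotient is (-27*e^(-3*x))/(6); substituting x = 0 gives -9/2.

-9/2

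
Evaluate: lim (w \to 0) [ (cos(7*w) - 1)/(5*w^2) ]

Direct substitution gives 0/0.
Apply L'Hôpital: lim (-7*sin(7*w))/(10*w), still 0/0.
After 2 applications of L'Hôpital's rule the quotient is (-49*cos(7*w))/(10); substituting w = 0 gives -49/10.

-49/10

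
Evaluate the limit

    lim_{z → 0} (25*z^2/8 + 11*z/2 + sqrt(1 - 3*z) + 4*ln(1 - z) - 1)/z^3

-145/48

Substitution gives 0/0 (the numerator vanishes to order 3).
Expand each term to order z^3: the coefficient of z^3 in 4·ln(1 - z) is -4/3 and in √(1 - 3z) is -27/16.
Lower-order terms cancel with the polynomial part, so the numerator is (-145/48)·z^3 + o(z^3), and the limit is (-145/48)/(1) = -145/48.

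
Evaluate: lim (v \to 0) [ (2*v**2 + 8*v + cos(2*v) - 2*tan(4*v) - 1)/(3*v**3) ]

Substitution gives 0/0 (the numerator vanishes to order 3).
Expand each term to order v^3: the coefficient of v^3 in -2·tan(4v) is -128/3 and in cos(2v) is 0.
Lower-order terms cancel with the polynomial part, so the numerator is (-128/3)·v^3 + o(v^3), and the limit is (-128/3)/(3) = -128/9.

-128/9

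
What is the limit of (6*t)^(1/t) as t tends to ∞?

1

Base → ∞ and exponent → 0: an ∞^0 form.
Take logs: (1/t)·ln(6·t^1) = (ln 6 + 1·ln t)/t → 0.
So the limit is e^0 = 1.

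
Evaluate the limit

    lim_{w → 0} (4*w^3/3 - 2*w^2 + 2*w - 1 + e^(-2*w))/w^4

2/3

Direct substitution gives 0/0.
Apply L'Hôpital: lim (4*w^2 - 4*w + 2 - 2*e^(-2*w))/(4*w^3), still 0/0.
Apply L'Hôpital: lim (8*w - 4 + 4*e^(-2*w))/(12*w^2), still 0/0.
Apply L'Hôpital: lim (8 - 8*e^(-2*w))/(24*w), still 0/0.
After 4 applications of L'Hôpital's rule the quotient is (16*e^(-2*w))/(24); substituting w = 0 gives 2/3.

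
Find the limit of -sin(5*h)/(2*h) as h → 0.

-5/2

Substitution gives 0/0.
Write it as (5/(-2))·sin(5h)/(5h); since sin(u)/u → 1, the limit is -5/2.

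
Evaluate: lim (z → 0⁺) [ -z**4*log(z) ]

0

This is a 0·(−∞) form. Rewrite as -1·ln(z) / z^(−4) and apply L'Hôpital:
the derivative quotient is -1·(1/z) / (−4·z^(−5)) = (1/4)·z^4 → 0.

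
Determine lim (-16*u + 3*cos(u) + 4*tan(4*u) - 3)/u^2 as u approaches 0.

Substitution gives 0/0 (the numerator vanishes to order 2).
Expand each term to order u^2: the coefficient of u^2 in 3·cos(u) is -3/2 and in 4·tan(4u) is 0.
Lower-order terms cancel with the polynomial part, so the numerator is (-3/2)·u^2 + o(u^2), and the limit is (-3/2)/(1) = -3/2.

-3/2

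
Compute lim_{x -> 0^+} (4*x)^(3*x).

Base → 0⁺ and exponent → 0⁺: a 0^0 form.
Take logs: 3x·ln(4x). This is 0·(−∞); rewriting as ln(4x)/(1/(3x)) and applying L'Hôpital gives 0.
Hence the limit is e^0 = 1.

1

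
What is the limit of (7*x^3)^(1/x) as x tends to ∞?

Base → ∞ and exponent → 0: an ∞^0 form.
Take logs: (1/x)·ln(7·x^3) = (ln 7 + 3·ln x)/x → 0.
So the limit is e^0 = 1.

1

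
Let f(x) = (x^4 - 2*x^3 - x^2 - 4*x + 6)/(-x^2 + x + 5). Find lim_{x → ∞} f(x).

The numerator has higher degree (4 > 2); the quotient behaves like (1/(-1))·x^2 for large |x|.
As x → +∞ this diverges to -∞.

-∞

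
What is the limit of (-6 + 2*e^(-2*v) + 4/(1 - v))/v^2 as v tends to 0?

8

Substitution gives 0/0 (the numerator vanishes to order 2).
Expand each term to order v^2: the coefficient of v^2 in 4·1/(1 - v) is 4 and in 2·e^(-2v) is 4.
Lower-order terms cancel with the polynomial part, so the numerator is (8)·v^2 + o(v^2), and the limit is (8)/(1) = 8.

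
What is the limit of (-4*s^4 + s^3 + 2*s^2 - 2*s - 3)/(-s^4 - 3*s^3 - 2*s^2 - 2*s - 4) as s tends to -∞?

Numerator and denominator both have degree 4.
Dividing every term by s^4, all lower-order terms vanish and the limit is the ratio of leading coefficients, -4/(-1) = 4.

4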